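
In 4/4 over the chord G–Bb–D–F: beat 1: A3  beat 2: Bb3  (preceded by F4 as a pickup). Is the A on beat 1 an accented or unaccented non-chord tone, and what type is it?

Accented appoggiatura.

The harmony at that moment is G minor seventh chord (G, Bb, D, F); A3 is not a chord tone.
It is approached by leap down from F4 and left by step up to Bb3.
Leap in, step out — an appoggiatura.
It falls on the downbeat, so it is accented.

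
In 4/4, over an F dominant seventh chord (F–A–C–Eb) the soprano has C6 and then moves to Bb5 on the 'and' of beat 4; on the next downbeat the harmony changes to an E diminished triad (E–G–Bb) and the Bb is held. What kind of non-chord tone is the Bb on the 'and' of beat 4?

The harmony at that moment is F dominant seventh chord (F, A, C, Eb); Bb5 is not a chord tone.
It is approached by step down from C6 and then sustained as the same pitch into the next harmony.
Arriving early and becoming a chord tone when the harmony changes — an anticipation.

Anticipation.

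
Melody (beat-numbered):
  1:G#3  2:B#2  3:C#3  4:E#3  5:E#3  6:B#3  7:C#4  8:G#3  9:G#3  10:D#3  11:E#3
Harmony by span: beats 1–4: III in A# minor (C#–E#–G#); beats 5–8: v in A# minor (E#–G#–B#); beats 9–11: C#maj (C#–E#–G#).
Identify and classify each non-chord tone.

B#2 (beat 2) — appoggiatura; C#4 (beat 7) — escape tone; D#3 (beat 10) — appoggiatura.

The harmony at that moment is C# major triad (C#, E#, G#); B#2 is not a chord tone.
It is approached by leap down from G#3 and left by step up to C#3.
Leap in, step out — an appoggiatura.
The harmony at that moment is E# minor triad (E#, G#, B#); C#4 is not a chord tone.
It is approached by step up from B#3 and left by leap down to G#3.
Step in, leap out — an escape tone.
The harmony at that moment is C# major triad (C#, E#, G#); D#3 is not a chord tone.
It is approached by leap down from G#3 and left by step up to E#3.
Leap in, step out — an appoggiatura.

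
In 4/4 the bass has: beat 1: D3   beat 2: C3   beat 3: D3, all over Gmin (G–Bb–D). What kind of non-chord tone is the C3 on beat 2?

Lower neighbor tone.

The harmony at that moment is G minor triad (G, Bb, D); C3 is not a chord tone.
It is approached by step down from D3 and left by step up to D3.
Step away and step back to the same note — a neighbor tone (lower neighbor).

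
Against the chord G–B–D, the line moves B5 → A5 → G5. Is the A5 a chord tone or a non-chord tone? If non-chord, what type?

Non-chord tone — a passing tone.

The harmony at that moment is G major triad (G, B, D); A5 is not a chord tone.
It is approached by step down from B5 and left by step down to G5.
Step in, step out in the same direction — a passing tone.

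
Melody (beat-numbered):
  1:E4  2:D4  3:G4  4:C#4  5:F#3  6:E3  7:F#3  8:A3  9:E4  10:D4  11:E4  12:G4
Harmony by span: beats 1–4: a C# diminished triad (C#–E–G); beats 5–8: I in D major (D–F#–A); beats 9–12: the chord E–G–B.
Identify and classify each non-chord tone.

D4 (beat 2) — escape tone; E3 (beat 6) — neighbor tone; D4 (beat 10) — neighbor tone.

The harmony at that moment is C# diminished triad (C#, E, G); D4 is not a chord tone.
It is approached by step down from E4 and left by leap up to G4.
Step in, leap out — an escape tone.
The harmony at that moment is D major triad (D, F#, A); E3 is not a chord tone.
It is approached by step down from F#3 and left by step up to F#3.
Step away and step back to the same note — a neighbor tone (lower neighbor).
The harmony at that moment is E minor triad (E, G, B); D4 is not a chord tone.
It is approached by step down from E4 and left by step up to E4.
Step away and step back to the same note — a neighbor tone (lower neighbor).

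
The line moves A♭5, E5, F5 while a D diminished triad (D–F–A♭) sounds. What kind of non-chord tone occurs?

E5 is an appoggiatura.

The harmony at that moment is D diminished triad (D, F, A♭); E5 is not a chord tone.
It is approached by leap down from A♭5 and left by step up to F5.
Leap in, step out — an appoggiatura.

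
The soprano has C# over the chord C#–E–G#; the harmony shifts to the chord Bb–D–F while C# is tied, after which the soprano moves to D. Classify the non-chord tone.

The harmony at that moment is Bb major triad (Bb, D, F); C# is not a chord tone.
It is held over (the same pitch as the preceding C#) and left by step up to D.
Held over from the previous chord and resolving up by step — a retardation.

C# is a retardation.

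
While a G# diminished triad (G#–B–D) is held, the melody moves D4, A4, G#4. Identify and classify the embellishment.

A4 is an appoggiatura.

The harmony at that moment is G# diminished triad (G#, B, D); A4 is not a chord tone.
It is approached by leap up from D4 and left by step down to G#4.
Leap in, step out — an appoggiatura.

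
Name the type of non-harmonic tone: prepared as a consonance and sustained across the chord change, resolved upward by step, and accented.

Approach: by preparation — the pitch is first a chord tone, then held (tied or repeated) while the harmony changes under it. Departure: up by step. Metric position: strong.
A prepared dissonance that resolves upward by step — a retardation. (The same figure resolving downward would be a suspension.)

Retardation.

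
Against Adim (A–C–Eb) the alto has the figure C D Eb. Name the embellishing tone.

The harmony at that moment is A diminished triad (A, C, Eb); D is not a chord tone.
It is approached by step up from C and left by step up to Eb.
Step in, step out in the same direction — a passing tone.

D is a passing tone.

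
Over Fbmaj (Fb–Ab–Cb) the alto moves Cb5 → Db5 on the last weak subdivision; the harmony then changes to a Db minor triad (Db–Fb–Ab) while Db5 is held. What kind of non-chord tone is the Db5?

Db5 is an anticipation.

The harmony at that moment is Fb major triad (Fb, Ab, Cb); Db5 is not a chord tone.
It is approached by step up from Cb5 and then sustained as the same pitch into the next harmony.
Arriving early and becoming a chord tone when the harmony changes — an anticipation.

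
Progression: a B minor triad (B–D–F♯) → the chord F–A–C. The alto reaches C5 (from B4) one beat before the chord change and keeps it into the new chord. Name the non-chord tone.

C5 is an anticipation.

The harmony at that moment is B minor triad (B, D, F♯); C5 is not a chord tone.
It is approached by step up from B4 and then sustained as the same pitch into the next harmony.
Arriving early and becoming a chord tone when the harmony changes — an anticipation.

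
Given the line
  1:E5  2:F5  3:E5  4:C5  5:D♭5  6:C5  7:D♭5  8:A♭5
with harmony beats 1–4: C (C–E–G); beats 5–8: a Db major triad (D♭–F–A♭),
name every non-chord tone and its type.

The harmony at that moment is C major triad (C, E, G); F5 is not a chord tone.
It is approached by step up from E5 and left by step down to E5.
Step away and step back to the same note — a neighbor tone (upper neighbor).
The harmony at that moment is D♭ major triad (D♭, F, A♭); C5 is not a chord tone.
It is approached by step down from D♭5 and left by step up to D♭5.
Step away and step back to the same note — a neighbor tone (lower neighbor).

F5 (beat 2) — neighbor tone; C5 (beat 6) — neighbor tone.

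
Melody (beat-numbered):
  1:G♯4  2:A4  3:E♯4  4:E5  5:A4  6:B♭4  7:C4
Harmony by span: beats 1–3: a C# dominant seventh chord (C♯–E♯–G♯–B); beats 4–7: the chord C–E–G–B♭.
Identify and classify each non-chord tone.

The harmony at that moment is C♯ dominant seventh chord (C♯, E♯, G♯, B); A4 is not a chord tone.
It is approached by step up from G♯4 and left by leap down to E♯4.
Step in, leap out — an escape tone.
The harmony at that moment is C dominant seventh chord (C, E, G, B♭); A4 is not a chord tone.
It is approached by leap down from E5 and left by step up to B♭4.
Leap in, step out — an appoggiatura.

A4 (beat 2) — escape tone; A4 (beat 5) — appoggiatura.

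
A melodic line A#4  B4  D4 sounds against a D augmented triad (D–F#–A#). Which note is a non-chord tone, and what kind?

B4 is an escape tone.

The harmony at that moment is D augmented triad (D, F#, A#); B4 is not a chord tone.
It is approached by step up from A#4 and left by leap down to D4.
Step in, leap out — an escape tone.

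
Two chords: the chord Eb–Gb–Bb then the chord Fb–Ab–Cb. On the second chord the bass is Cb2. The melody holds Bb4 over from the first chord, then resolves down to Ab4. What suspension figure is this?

7–6 suspension.

At the second chord the bass is Cb2. The suspended Bb4 lies a seventh above the bass; after resolving down by step to Ab4, the interval above the bass becomes a sixth.
Suspension figures are named by those two intervals: 7–6.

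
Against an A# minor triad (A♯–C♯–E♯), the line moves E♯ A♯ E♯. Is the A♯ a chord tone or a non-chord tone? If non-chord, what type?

Chord tone (the root of A# minor triad).

A# minor triad contains A♯, C♯, E♯; A♯ is the root, so it is a chord tone.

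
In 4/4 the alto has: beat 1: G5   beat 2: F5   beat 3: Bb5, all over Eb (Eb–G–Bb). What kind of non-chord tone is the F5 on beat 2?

Escape tone.

The harmony at that moment is Eb major triad (Eb, G, Bb); F5 is not a chord tone.
It is approached by step down from G5 and left by leap up to Bb5.
Step in, leap out, on a weak beat — an escape tone.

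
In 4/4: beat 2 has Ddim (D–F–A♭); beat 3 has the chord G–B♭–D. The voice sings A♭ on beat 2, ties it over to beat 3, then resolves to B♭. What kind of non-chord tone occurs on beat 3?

Retardation.

The harmony at that moment is G minor triad (G, B♭, D); A♭ is not a chord tone.
It is held over (the same pitch as the preceding A♭) and left by step up to B♭.
Held over from the previous chord and resolving up by step — a retardation.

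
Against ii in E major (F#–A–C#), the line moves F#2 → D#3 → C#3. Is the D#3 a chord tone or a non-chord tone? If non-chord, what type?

Non-chord tone — an appoggiatura.

The harmony at that moment is F# minor triad (F#, A, C#); D#3 is not a chord tone.
It is approached by leap up from F#2 and left by step down to C#3.
Leap in, step out — an appoggiatura.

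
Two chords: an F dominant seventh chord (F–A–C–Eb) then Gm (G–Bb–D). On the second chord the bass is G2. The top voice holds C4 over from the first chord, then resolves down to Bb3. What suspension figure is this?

At the second chord the bass is G2. The suspended C4 lies a fourth above the bass; after resolving down by step to Bb3, the interval above the bass becomes a third.
Suspension figures are named by those two intervals: 4–3.

4–3 suspension.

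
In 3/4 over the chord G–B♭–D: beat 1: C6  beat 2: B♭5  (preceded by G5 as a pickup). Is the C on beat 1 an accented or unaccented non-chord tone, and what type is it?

The harmony at that moment is G minor triad (G, B♭, D); C6 is not a chord tone.
It is approached by leap up from G5 and left by step down to B♭5.
Leap in, step out — an appoggiatura.
It falls on the downbeat, so it is accented.

Accented appoggiatura.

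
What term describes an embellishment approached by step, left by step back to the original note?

Approach: by step. Departure: by step in the opposite direction, back to the starting pitch.
Stepwise on both sides but reversing to return to the same chord tone — a neighbor tone. (Had it continued onward in the same direction it would be a passing tone instead.)

Neighbor tone.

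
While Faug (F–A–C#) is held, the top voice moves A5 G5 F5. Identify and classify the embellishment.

The harmony at that moment is F augmented triad (F, A, C#); G5 is not a chord tone.
It is approached by step down from A5 and left by step down to F5.
Step in, step out in the same direction — a passing tone.

G5 is a passing tone.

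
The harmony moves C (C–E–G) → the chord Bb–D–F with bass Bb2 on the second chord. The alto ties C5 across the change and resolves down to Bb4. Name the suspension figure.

9–8 suspension.

At the second chord the bass is Bb2. The suspended C5 lies a ninth above the bass; after resolving down by step to Bb4, the interval above the bass becomes an octave.
Suspension figures are named by those two intervals: 9–8.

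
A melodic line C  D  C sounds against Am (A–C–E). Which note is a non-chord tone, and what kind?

D is a neighbor tone.

The harmony at that moment is A minor triad (A, C, E); D is not a chord tone.
It is approached by step up from C and left by step down to C.
Step away and step back to the same note — a neighbor tone (upper neighbor).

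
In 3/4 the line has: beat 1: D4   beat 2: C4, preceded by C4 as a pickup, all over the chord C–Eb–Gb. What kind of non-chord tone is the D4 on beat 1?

The harmony at that moment is C diminished triad (C, Eb, Gb); D4 is not a chord tone.
It is approached by step up from C4 and left by step down to C4.
Step away and step back to the same note — a neighbor tone (upper neighbor).

Upper neighbor tone.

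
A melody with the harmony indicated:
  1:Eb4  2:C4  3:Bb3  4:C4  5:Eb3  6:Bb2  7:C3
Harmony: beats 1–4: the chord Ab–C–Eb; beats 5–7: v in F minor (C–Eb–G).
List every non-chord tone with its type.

Bb3 (beat 3) — neighbor tone; Bb2 (beat 6) — appoggiatura.

The harmony at that moment is Ab major triad (Ab, C, Eb); Bb3 is not a chord tone.
It is approached by step down from C4 and left by step up to C4.
Step away and step back to the same note — a neighbor tone (lower neighbor).
The harmony at that moment is C minor triad (C, Eb, G); Bb2 is not a chord tone.
It is approached by leap down from Eb3 and left by step up to C3.
Leap in, step out — an appoggiatura.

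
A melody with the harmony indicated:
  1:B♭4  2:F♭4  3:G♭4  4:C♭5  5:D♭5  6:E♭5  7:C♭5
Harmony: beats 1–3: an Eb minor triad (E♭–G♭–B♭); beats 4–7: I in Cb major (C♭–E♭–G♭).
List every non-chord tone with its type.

F♭4 (beat 2) — appoggiatura; D♭5 (beat 5) — passing tone.

The harmony at that moment is E♭ minor triad (E♭, G♭, B♭); F♭4 is not a chord tone.
It is approached by leap down from B♭4 and left by step up to G♭4.
Leap in, step out — an appoggiatura.
The harmony at that moment is C♭ major triad (C♭, E♭, G♭); D♭5 is not a chord tone.
It is approached by step up from C♭5 and left by step up to E♭5.
Step in, step out in the same direction — a passing tone.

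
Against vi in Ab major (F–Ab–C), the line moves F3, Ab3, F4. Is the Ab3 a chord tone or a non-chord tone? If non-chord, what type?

Chord tone (the third of F minor triad).

F minor triad contains F, Ab, C; Ab is the third, so it is a chord tone.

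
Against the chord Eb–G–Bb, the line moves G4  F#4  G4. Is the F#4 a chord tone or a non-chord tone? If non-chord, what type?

The harmony at that moment is Eb major triad (Eb, G, Bb); F#4 is not a chord tone.
It is approached by step down from G4 and left by step up to G4.
Step away and step back to the same note — a neighbor tone (lower neighbor).

Non-chord tone — a neighbor tone.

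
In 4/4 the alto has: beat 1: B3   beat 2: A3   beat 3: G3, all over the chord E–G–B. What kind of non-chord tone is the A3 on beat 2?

The harmony at that moment is E minor triad (E, G, B); A3 is not a chord tone.
It is approached by step down from B3 and left by step down to G3.
Step in, step out in the same direction — a passing tone.

Passing tone.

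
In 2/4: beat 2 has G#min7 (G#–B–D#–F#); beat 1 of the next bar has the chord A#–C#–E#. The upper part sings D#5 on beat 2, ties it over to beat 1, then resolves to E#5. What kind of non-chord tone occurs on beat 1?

The harmony at that moment is A# minor triad (A#, C#, E#); D#5 is not a chord tone.
It is held over (the same pitch as the preceding D#5) and left by step up to E#5.
Held over from the previous chord and resolving up by step — a retardation.

Retardation.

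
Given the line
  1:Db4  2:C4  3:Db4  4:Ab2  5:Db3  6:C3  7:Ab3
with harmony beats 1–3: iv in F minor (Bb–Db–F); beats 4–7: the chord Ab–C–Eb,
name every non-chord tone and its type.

The harmony at that moment is Bb minor triad (Bb, Db, F); C4 is not a chord tone.
It is approached by step down from Db4 and left by step up to Db4.
Step away and step back to the same note — a neighbor tone (lower neighbor).
The harmony at that moment is Ab major triad (Ab, C, Eb); Db3 is not a chord tone.
It is approached by leap up from Ab2 and left by step down to C3.
Leap in, step out — an appoggiatura.

C4 (beat 2) — neighbor tone; Db3 (beat 5) — appoggiatura.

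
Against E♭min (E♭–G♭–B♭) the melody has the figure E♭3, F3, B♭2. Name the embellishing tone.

The harmony at that moment is E♭ minor triad (E♭, G♭, B♭); F3 is not a chord tone.
It is approached by step up from E♭3 and left by leap down to B♭2.
Step in, leap out — an escape tone.

F3 is an escape tone.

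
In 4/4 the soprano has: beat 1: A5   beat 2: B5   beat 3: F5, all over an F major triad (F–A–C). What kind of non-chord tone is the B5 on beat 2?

Escape tone.

The harmony at that moment is F major triad (F, A, C); B5 is not a chord tone.
It is approached by step up from A5 and left by leap down to F5.
Step in, leap out, on a weak beat — an escape tone.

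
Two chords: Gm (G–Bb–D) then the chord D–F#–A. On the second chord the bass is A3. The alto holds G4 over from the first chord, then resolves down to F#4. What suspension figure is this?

At the second chord the bass is A3. The suspended G4 lies a seventh above the bass; after resolving down by step to F#4, the interval above the bass becomes a sixth.
Suspension figures are named by those two intervals: 7–6.

7–6 suspension.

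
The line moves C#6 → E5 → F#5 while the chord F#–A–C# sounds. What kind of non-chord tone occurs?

E5 is an appoggiatura.

The harmony at that moment is F# minor triad (F#, A, C#); E5 is not a chord tone.
It is approached by leap down from C#6 and left by step up to F#5.
Leap in, step out — an appoggiatura.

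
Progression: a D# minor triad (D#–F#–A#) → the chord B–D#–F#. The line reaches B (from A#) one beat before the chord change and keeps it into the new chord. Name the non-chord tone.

B is an anticipation.

The harmony at that moment is D# minor triad (D#, F#, A#); B is not a chord tone.
It is approached by step up from A# and then sustained as the same pitch into the next harmony.
Arriving early and becoming a chord tone when the harmony changes — an anticipation.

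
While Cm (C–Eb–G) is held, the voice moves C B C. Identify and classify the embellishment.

B is a neighbor tone.

The harmony at that moment is C minor triad (C, Eb, G); B is not a chord tone.
It is approached by step down from C and left by step up to C.
Step away and step back to the same note — a neighbor tone (lower neighbor).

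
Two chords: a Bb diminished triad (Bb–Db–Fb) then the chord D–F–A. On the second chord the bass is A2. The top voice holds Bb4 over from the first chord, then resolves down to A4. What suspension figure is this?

9–8 suspension.

At the second chord the bass is A2. The suspended Bb4 lies a ninth above the bass; after resolving down by step to A4, the interval above the bass becomes an octave.
Suspension figures are named by those two intervals: 9–8.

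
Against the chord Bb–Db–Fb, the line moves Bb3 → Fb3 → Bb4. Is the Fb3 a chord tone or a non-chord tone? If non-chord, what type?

Bb diminished triad contains Bb, Db, Fb; Fb is the fifth, so it is a chord tone.

Chord tone (the fifth of Bb diminished triad).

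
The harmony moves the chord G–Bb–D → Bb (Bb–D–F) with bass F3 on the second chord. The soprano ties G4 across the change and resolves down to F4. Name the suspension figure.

At the second chord the bass is F3. The suspended G4 lies a ninth above the bass; after resolving down by step to F4, the interval above the bass becomes an octave.
Suspension figures are named by those two intervals: 9–8.

9–8 suspension.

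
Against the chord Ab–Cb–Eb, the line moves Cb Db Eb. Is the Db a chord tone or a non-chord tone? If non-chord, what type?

The harmony at that moment is Ab minor triad (Ab, Cb, Eb); Db is not a chord tone.
It is approached by step up from Cb and left by step up to Eb.
Step in, step out in the same direction — a passing tone.

Non-chord tone — a passing tone.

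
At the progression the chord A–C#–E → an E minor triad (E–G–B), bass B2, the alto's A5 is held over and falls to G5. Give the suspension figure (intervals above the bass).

7–6 suspension.

At the second chord the bass is B2. The suspended A5 lies a seventh above the bass; after resolving down by step to G5, the interval above the bass becomes a sixth.
Suspension figures are named by those two intervals: 7–6.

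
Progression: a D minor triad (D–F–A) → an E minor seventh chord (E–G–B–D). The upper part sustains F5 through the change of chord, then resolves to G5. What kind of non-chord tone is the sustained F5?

The harmony at that moment is E minor seventh chord (E, G, B, D); F5 is not a chord tone.
It is held over (the same pitch as the preceding F5) and left by step up to G5.
Held over from the previous chord and resolving up by step — a retardation.

F5 is a retardation.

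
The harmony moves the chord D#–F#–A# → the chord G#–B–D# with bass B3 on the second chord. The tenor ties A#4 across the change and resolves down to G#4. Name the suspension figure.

7–6 suspension.

At the second chord the bass is B3. The suspended A#4 lies a seventh above the bass; after resolving down by step to G#4, the interval above the bass becomes a sixth.
Suspension figures are named by those two intervals: 7–6.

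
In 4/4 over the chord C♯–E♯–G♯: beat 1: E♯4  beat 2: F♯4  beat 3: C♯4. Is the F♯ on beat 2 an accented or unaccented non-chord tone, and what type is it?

The harmony at that moment is C♯ major triad (C♯, E♯, G♯); F♯4 is not a chord tone.
It is approached by step up from E♯4 and left by leap down to C♯4.
Step in, leap out — an escape tone.
It falls on a weak beat, so it is unaccented.

Unaccented escape tone.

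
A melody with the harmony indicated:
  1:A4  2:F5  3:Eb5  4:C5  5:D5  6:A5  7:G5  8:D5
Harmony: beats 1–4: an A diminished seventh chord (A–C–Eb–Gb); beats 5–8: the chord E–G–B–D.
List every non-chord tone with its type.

The harmony at that moment is A diminished seventh chord (A, C, Eb, Gb); F5 is not a chord tone.
It is approached by leap up from A4 and left by step down to Eb5.
Leap in, step out — an appoggiatura.
The harmony at that moment is E minor seventh chord (E, G, B, D); A5 is not a chord tone.
It is approached by leap up from D5 and left by step down to G5.
Leap in, step out — an appoggiatura.

F5 (beat 2) — appoggiatura; A5 (beat 6) — appoggiatura.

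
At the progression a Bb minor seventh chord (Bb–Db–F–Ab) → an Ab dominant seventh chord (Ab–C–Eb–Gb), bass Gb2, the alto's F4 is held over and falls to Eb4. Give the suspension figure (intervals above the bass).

7–6 suspension.

At the second chord the bass is Gb2. The suspended F4 lies a seventh above the bass; after resolving down by step to Eb4, the interval above the bass becomes a sixth.
Suspension figures are named by those two intervals: 7–6.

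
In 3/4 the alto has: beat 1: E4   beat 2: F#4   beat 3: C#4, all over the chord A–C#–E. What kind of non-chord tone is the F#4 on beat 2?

The harmony at that moment is A major triad (A, C#, E); F#4 is not a chord tone.
It is approached by step up from E4 and left by leap down to C#4.
Step in, leap out, on a weak beat — an escape tone.

Escape tone.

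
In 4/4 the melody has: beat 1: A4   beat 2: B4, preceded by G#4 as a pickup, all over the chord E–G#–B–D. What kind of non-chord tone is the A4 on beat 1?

Passing tone.

The harmony at that moment is E dominant seventh chord (E, G#, B, D); A4 is not a chord tone.
It is approached by step up from G#4 and left by step up to B4.
Step in, step out in the same direction — a passing tone.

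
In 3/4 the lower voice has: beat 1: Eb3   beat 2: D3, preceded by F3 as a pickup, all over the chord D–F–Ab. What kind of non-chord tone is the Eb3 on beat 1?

Passing tone.

The harmony at that moment is D diminished triad (D, F, Ab); Eb3 is not a chord tone.
It is approached by step down from F3 and left by step down to D3.
Step in, step out in the same direction — a passing tone.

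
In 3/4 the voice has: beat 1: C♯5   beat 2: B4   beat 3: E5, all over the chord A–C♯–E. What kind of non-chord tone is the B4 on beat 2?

The harmony at that moment is A major triad (A, C♯, E); B4 is not a chord tone.
It is approached by step down from C♯5 and left by leap up to E5.
Step in, leap out, on a weak beat — an escape tone.

Escape tone.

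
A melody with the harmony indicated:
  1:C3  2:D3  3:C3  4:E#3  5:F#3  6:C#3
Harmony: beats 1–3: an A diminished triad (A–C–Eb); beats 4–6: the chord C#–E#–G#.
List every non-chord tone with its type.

The harmony at that moment is A diminished triad (A, C, Eb); D3 is not a chord tone.
It is approached by step up from C3 and left by step down to C3.
Step away and step back to the same note — a neighbor tone (upper neighbor).
The harmony at that moment is C# major triad (C#, E#, G#); F#3 is not a chord tone.
It is approached by step up from E#3 and left by leap down to C#3.
Step in, leap out — an escape tone.

D3 (beat 2) — neighbor tone; F#3 (beat 5) — escape tone.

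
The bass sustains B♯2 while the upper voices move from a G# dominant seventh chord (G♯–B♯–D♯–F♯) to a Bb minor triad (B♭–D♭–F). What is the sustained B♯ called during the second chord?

The harmony at that moment is B♭ minor triad (B♭, D♭, F); B♯2 is not a chord tone.
It is held over (the same pitch as the preceding B♯2) and then sustained as the same pitch into the next harmony.
Sustained through a change of harmony — a pedal tone.

Pedal tone (pedal point).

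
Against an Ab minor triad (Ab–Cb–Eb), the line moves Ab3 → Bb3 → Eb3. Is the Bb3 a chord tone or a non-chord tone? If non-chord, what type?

Non-chord tone — an escape tone.

The harmony at that moment is Ab minor triad (Ab, Cb, Eb); Bb3 is not a chord tone.
It is approached by step up from Ab3 and left by leap down to Eb3.
Step in, leap out — an escape tone.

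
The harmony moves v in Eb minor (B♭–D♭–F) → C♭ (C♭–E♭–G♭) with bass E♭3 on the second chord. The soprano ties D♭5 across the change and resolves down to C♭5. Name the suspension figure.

At the second chord the bass is E♭3. The suspended D♭5 lies a seventh above the bass; after resolving down by step to C♭5, the interval above the bass becomes a sixth.
Suspension figures are named by those two intervals: 7–6.

7–6 suspension.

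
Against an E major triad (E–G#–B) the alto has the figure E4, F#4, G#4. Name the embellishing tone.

The harmony at that moment is E major triad (E, G#, B); F#4 is not a chord tone.
It is approached by step up from E4 and left by step up to G#4.
Step in, step out in the same direction — a passing tone.

F#4 is a passing tone.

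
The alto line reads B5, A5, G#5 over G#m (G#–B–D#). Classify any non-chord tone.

The harmony at that moment is G# minor triad (G#, B, D#); A5 is not a chord tone.
It is approached by step down from B5 and left by step down to G#5.
Step in, step out in the same direction — a passing tone.

A5 is a passing tone.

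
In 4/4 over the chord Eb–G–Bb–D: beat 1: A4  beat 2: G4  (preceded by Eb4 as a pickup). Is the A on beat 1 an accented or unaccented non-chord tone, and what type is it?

The harmony at that moment is Eb major seventh chord (Eb, G, Bb, D); A4 is not a chord tone.
It is approached by leap up from Eb4 and left by step down to G4.
Leap in, step out — an appoggiatura.
It falls on the downbeat, so it is accented.

Accented appoggiatura.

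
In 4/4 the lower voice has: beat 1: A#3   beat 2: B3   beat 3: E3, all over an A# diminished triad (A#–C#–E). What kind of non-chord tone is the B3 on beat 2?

Escape tone.

The harmony at that moment is A# diminished triad (A#, C#, E); B3 is not a chord tone.
It is approached by step up from A#3 and left by leap down to E3.
Step in, leap out, on a weak beat — an escape tone.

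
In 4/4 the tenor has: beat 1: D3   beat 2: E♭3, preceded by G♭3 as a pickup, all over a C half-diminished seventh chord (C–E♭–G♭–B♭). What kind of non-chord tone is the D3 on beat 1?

The harmony at that moment is C half-diminished seventh chord (C, E♭, G♭, B♭); D3 is not a chord tone.
It is approached by leap down from G♭3 and left by step up to E♭3.
Leap in, step out, metrically accented — an appoggiatura.

Appoggiatura.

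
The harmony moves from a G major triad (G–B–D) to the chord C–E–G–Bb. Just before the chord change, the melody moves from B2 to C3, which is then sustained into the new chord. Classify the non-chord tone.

C3 is an anticipation.

The harmony at that moment is G major triad (G, B, D); C3 is not a chord tone.
It is approached by step up from B2 and then sustained as the same pitch into the next harmony.
Arriving early and becoming a chord tone when the harmony changes — an anticipation.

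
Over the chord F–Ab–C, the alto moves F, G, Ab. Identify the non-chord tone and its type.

The harmony at that moment is F minor triad (F, Ab, C); G is not a chord tone.
It is approached by step up from F and left by step up to Ab.
Step in, step out in the same direction — a passing tone.

G is a passing tone.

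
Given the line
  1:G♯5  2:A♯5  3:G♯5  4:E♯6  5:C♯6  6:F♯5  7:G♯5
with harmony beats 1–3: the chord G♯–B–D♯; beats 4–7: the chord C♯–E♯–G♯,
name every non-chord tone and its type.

The harmony at that moment is G♯ minor triad (G♯, B, D♯); A♯5 is not a chord tone.
It is approached by step up from G♯5 and left by step down to G♯5.
Step away and step back to the same note — a neighbor tone (upper neighbor).
The harmony at that moment is C♯ major triad (C♯, E♯, G♯); F♯5 is not a chord tone.
It is approached by leap down from C♯6 and left by step up to G♯5.
Leap in, step out — an appoggiatura.

A♯5 (beat 2) — neighbor tone; F♯5 (beat 6) — appoggiatura.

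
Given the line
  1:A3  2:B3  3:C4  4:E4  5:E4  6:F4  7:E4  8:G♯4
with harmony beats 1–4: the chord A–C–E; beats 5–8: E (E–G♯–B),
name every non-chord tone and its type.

B3 (beat 2) — passing tone; F4 (beat 6) — neighbor tone.

The harmony at that moment is A minor triad (A, C, E); B3 is not a chord tone.
It is approached by step up from A3 and left by step up to C4.
Step in, step out in the same direction — a passing tone.
The harmony at that moment is E major triad (E, G♯, B); F4 is not a chord tone.
It is approached by step up from E4 and left by step down to E4.
Step away and step back to the same note — a neighbor tone (upper neighbor).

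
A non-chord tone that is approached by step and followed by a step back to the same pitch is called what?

Neighbor tone.

Approach: by step. Departure: by step in the opposite direction, back to the starting pitch.
Stepwise on both sides but reversing to return to the same chord tone — a neighbor tone. (Had it continued onward in the same direction it would be a passing tone instead.)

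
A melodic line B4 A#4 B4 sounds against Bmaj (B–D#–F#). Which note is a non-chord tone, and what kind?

A#4 is a neighbor tone.

The harmony at that moment is B major triad (B, D#, F#); A#4 is not a chord tone.
It is approached by step down from B4 and left by step up to B4.
Step away and step back to the same note — a neighbor tone (lower neighbor).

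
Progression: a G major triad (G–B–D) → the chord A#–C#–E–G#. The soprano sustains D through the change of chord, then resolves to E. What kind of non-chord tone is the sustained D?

D is a retardation.

The harmony at that moment is A# half-diminished seventh chord (A#, C#, E, G#); D is not a chord tone.
It is held over (the same pitch as the preceding D) and left by step up to E.
Held over from the previous chord and resolving up by step — a retardation.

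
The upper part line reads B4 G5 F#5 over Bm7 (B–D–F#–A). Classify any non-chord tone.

G5 is an appoggiatura.

The harmony at that moment is B minor seventh chord (B, D, F#, A); G5 is not a chord tone.
It is approached by leap up from B4 and left by step down to F#5.
Leap in, step out — an appoggiatura.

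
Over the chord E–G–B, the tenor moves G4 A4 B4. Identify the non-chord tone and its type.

The harmony at that moment is E minor triad (E, G, B); A4 is not a chord tone.
It is approached by step up from G4 and left by step up to B4.
Step in, step out in the same direction — a passing tone.

A4 is a passing tone.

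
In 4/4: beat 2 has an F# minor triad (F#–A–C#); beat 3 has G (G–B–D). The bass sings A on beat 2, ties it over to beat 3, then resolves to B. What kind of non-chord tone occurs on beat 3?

Retardation.

The harmony at that moment is G major triad (G, B, D); A is not a chord tone.
It is held over (the same pitch as the preceding A) and left by step up to B.
Held over from the previous chord and resolving up by step — a retardation.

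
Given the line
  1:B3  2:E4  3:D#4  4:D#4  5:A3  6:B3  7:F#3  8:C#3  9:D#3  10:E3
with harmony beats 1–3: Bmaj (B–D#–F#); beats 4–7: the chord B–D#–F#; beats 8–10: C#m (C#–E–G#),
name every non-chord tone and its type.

E4 (beat 2) — appoggiatura; A3 (beat 5) — appoggiatura; D#3 (beat 9) — passing tone.

The harmony at that moment is B major triad (B, D#, F#); E4 is not a chord tone.
It is approached by leap up from B3 and left by step down to D#4.
Leap in, step out — an appoggiatura.
The harmony at that moment is B major triad (B, D#, F#); A3 is not a chord tone.
It is approached by leap down from D#4 and left by step up to B3.
Leap in, step out — an appoggiatura.
The harmony at that moment is C# minor triad (C#, E, G#); D#3 is not a chord tone.
It is approached by step up from C#3 and left by step up to E3.
Step in, step out in the same direction — a passing tone.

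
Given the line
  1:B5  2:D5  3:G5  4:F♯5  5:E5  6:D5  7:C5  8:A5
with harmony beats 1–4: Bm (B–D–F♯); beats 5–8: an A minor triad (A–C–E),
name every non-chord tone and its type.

The harmony at that moment is B minor triad (B, D, F♯); G5 is not a chord tone.
It is approached by leap up from D5 and left by step down to F♯5.
Leap in, step out — an appoggiatura.
The harmony at that moment is A minor triad (A, C, E); D5 is not a chord tone.
It is approached by step down from E5 and left by step down to C5.
Step in, step out in the same direction — a passing tone.

G5 (beat 3) — appoggiatura; D5 (beat 6) — passing tone.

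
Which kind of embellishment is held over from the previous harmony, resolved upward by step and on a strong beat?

Approach: by preparation — the pitch is first a chord tone, then held (tied or repeated) while the harmony changes under it. Departure: up by step. Metric position: strong.
A prepared dissonance that resolves upward by step — a retardation. (The same figure resolving downward would be a suspension.)

Retardation.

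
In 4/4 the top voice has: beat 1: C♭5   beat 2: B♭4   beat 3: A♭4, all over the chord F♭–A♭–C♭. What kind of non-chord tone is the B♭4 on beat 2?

Passing tone.

The harmony at that moment is F♭ major triad (F♭, A♭, C♭); B♭4 is not a chord tone.
It is approached by step down from C♭5 and left by step down to A♭4.
Step in, step out in the same direction — a passing tone.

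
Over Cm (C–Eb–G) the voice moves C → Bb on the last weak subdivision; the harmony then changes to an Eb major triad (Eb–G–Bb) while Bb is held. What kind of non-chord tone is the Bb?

Bb is an anticipation.

The harmony at that moment is C minor triad (C, Eb, G); Bb is not a chord tone.
It is approached by step down from C and then sustained as the same pitch into the next harmony.
Arriving early and becoming a chord tone when the harmony changes — an anticipation.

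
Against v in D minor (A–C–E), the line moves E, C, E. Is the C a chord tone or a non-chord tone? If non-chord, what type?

A minor triad contains A, C, E; C is the third, so it is a chord tone.

Chord tone (the third of A minor triad).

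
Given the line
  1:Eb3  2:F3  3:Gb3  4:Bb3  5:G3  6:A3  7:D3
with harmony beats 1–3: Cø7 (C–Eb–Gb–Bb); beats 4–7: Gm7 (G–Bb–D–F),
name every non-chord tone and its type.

The harmony at that moment is C half-diminished seventh chord (C, Eb, Gb, Bb); F3 is not a chord tone.
It is approached by step up from Eb3 and left by step up to Gb3.
Step in, step out in the same direction — a passing tone.
The harmony at that moment is G minor seventh chord (G, Bb, D, F); A3 is not a chord tone.
It is approached by step up from G3 and left by leap down to D3.
Step in, leap out — an escape tone.

F3 (beat 2) — passing tone; A3 (beat 6) — escape tone.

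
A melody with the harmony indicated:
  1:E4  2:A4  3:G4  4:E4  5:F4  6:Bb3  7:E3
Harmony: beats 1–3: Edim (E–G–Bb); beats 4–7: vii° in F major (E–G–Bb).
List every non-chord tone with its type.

The harmony at that moment is E diminished triad (E, G, Bb); A4 is not a chord tone.
It is approached by leap up from E4 and left by step down to G4.
Leap in, step out — an appoggiatura.
The harmony at that moment is E diminished triad (E, G, Bb); F4 is not a chord tone.
It is approached by step up from E4 and left by leap down to Bb3.
Step in, leap out — an escape tone.

A4 (beat 2) — appoggiatura; F4 (beat 5) — escape tone.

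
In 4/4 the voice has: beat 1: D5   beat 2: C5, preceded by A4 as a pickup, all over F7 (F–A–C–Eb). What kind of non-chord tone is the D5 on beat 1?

Appoggiatura.

The harmony at that moment is F dominant seventh chord (F, A, C, Eb); D5 is not a chord tone.
It is approached by leap up from A4 and left by step down to C5.
Leap in, step out, metrically accented — an appoggiatura.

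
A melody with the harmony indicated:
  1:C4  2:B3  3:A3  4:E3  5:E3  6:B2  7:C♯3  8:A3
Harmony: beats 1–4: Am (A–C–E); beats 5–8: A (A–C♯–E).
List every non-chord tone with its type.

The harmony at that moment is A minor triad (A, C, E); B3 is not a chord tone.
It is approached by step down from C4 and left by step down to A3.
Step in, step out in the same direction — a passing tone.
The harmony at that moment is A major triad (A, C♯, E); B2 is not a chord tone.
It is approached by leap down from E3 and left by step up to C♯3.
Leap in, step out — an appoggiatura.

B3 (beat 2) — passing tone; B2 (beat 6) — appoggiatura.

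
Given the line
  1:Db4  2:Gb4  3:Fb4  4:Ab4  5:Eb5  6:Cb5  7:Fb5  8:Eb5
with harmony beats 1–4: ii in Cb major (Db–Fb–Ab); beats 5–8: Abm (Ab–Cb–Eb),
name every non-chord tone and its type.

Gb4 (beat 2) — appoggiatura; Fb5 (beat 7) — appoggiatura.

The harmony at that moment is Db minor triad (Db, Fb, Ab); Gb4 is not a chord tone.
It is approached by leap up from Db4 and left by step down to Fb4.
Leap in, step out — an appoggiatura.
The harmony at that moment is Ab minor triad (Ab, Cb, Eb); Fb5 is not a chord tone.
It is approached by leap up from Cb5 and left by step down to Eb5.
Leap in, step out — an appoggiatura.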